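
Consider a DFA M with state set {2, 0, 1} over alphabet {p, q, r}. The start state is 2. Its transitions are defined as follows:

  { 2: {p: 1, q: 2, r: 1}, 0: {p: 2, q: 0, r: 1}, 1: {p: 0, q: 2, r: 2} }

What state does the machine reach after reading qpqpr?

2

2 → 2 → 1 → 2 → 1 → 2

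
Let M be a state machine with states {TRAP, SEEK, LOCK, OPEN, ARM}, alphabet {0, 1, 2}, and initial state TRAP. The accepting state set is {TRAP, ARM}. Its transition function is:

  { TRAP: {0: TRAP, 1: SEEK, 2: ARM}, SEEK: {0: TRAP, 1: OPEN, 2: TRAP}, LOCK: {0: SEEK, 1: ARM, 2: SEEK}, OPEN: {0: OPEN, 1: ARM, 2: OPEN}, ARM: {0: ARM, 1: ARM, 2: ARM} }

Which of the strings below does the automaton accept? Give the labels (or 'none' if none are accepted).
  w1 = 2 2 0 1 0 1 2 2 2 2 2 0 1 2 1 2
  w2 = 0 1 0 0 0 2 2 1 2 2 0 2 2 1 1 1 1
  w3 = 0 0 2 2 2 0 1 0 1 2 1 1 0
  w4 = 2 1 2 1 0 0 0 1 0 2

w1, w2, w3, w4

w1: TRAP → ARM → ARM → ARM → ARM → ARM → ARM → ARM → ARM → ARM → ARM → ARM → ARM → ARM → ARM → ARM → ARM  → end ARM, accepted
w2: TRAP → TRAP → SEEK → TRAP → TRAP → TRAP → ARM → ARM → ARM → ARM → ARM → ARM → ARM → ARM → ARM → ARM → ARM → ARM  → end ARM, accepted
w3: TRAP → TRAP → TRAP → ARM → ARM → ARM → ARM → ARM → ARM → ARM → ARM → ARM → ARM → ARM  → end ARM, accepted
w4: TRAP → ARM → ARM → ARM → ARM → ARM → ARM → ARM → ARM → ARM → ARM  → end ARM, accepted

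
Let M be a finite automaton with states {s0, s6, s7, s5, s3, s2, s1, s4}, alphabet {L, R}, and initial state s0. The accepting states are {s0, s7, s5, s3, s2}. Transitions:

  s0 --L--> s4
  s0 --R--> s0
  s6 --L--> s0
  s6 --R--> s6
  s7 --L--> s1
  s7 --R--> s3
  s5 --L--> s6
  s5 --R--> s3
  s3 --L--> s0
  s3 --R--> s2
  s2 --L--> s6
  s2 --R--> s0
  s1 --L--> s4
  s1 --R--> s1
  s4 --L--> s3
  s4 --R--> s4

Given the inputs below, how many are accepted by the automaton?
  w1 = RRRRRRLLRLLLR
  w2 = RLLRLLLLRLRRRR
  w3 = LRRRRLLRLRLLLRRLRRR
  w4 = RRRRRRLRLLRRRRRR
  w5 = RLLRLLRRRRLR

w1: Trace: s0 -R-> s0 -R-> s0 -R-> s0 -R-> s0 -R-> s0 -R-> s0 -L-> s4 -L-> s3 -R-> s2 -L-> s6 -L-> s0 -L-> s4 -R-> s4  → end s4, rejected
w2: Trace: s0 -R-> s0 -L-> s4 -L-> s3 -R-> s2 -L-> s6 -L-> s0 -L-> s4 -L-> s3 -R-> s2 -L-> s6 -R-> s6 -R-> s6 -R-> s6 -R-> s6  → end s6, rejected
w3: Trace: s0 -L-> s4 -R-> s4 -R-> s4 -R-> s4 -R-> s4 -L-> s3 -L-> s0 -R-> s0 -L-> s4 -R-> s4 -L-> s3 -L-> s0 -L-> s4 -R-> s4 -R-> s4 -L-> s3 -R-> s2 -R-> s0 -R-> s0  → end s0, accepted
w4: Trace: s0 -R-> s0 -R-> s0 -R-> s0 -R-> s0 -R-> s0 -R-> s0 -L-> s4 -R-> s4 -L-> s3 -L-> s0 -R-> s0 -R-> s0 -R-> s0 -R-> s0 -R-> s0 -R-> s0  → end s0, accepted
w5: Trace: s0 -R-> s0 -L-> s4 -L-> s3 -R-> s2 -L-> s6 -L-> s0 -R-> s0 -R-> s0 -R-> s0 -R-> s0 -L-> s4 -R-> s4  → end s4, rejected

2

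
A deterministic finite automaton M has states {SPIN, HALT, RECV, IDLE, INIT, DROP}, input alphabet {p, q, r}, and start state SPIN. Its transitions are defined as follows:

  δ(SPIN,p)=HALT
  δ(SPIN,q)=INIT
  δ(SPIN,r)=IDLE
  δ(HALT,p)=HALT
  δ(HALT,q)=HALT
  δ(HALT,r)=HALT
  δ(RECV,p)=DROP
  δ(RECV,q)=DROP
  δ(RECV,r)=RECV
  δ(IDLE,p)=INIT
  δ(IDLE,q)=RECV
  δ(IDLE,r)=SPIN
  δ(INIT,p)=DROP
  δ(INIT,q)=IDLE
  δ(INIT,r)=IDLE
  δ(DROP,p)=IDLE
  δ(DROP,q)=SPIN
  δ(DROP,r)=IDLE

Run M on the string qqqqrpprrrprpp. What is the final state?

DROP

SPIN → INIT → IDLE → RECV → DROP → IDLE → INIT → DROP → IDLE → SPIN → IDLE → INIT → IDLE → INIT → DROP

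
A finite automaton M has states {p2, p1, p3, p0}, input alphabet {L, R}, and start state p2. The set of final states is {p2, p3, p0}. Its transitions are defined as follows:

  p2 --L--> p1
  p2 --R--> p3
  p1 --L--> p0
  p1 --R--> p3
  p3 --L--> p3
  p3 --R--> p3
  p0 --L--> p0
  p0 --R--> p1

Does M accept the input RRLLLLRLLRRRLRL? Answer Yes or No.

Yes

start at p2
read 'R': p2 → p3
read 'R': p3 → p3
read 'L': p3 → p3
read 'L': p3 → p3
read 'L': p3 → p3
read 'L': p3 → p3
read 'R': p3 → p3
read 'L': p3 → p3
read 'L': p3 → p3
read 'R': p3 → p3
read 'R': p3 → p3
read 'R': p3 → p3
read 'L': p3 → p3
read 'R': p3 → p3
read 'L': p3 → p3
End state p3 is accepting.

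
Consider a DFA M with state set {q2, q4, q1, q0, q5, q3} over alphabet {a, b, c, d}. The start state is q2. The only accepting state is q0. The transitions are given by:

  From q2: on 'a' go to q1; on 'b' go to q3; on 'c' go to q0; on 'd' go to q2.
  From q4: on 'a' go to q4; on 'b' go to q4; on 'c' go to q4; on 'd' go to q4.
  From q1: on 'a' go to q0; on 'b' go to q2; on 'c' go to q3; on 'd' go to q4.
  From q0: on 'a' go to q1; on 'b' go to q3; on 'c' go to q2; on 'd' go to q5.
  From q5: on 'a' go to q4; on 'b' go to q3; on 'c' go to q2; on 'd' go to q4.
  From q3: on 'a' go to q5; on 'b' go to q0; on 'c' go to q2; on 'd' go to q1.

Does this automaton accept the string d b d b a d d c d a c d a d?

start at q2
read 'd': q2 → q2
read 'b': q2 → q3
read 'd': q3 → q1
read 'b': q1 → q2
read 'a': q2 → q1
read 'd': q1 → q4
read 'd': q4 → q4
read 'c': q4 → q4
read 'd': q4 → q4
read 'a': q4 → q4
read 'c': q4 → q4
read 'd': q4 → q4
read 'a': q4 → q4
read 'd': q4 → q4
End state q4 is not accepting.

No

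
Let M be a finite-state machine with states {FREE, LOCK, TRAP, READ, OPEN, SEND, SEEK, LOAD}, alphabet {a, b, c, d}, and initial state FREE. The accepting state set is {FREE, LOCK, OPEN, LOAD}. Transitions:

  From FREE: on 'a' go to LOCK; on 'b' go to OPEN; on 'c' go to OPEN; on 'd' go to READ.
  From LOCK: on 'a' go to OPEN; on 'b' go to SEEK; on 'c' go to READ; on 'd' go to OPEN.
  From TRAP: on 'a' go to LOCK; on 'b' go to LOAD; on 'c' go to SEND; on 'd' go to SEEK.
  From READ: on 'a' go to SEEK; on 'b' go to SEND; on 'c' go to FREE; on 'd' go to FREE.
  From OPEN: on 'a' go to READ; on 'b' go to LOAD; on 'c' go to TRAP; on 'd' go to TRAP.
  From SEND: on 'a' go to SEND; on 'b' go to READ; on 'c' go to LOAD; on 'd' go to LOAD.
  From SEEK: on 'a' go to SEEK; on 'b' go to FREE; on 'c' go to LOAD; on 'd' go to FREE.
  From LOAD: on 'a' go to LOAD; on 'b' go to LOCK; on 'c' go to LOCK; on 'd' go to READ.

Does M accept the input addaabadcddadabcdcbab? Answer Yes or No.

FREE → LOCK → OPEN → TRAP → LOCK → OPEN → LOAD → LOAD → READ → FREE → READ → FREE → LOCK → OPEN → READ → SEND → LOAD → READ → FREE → OPEN → READ → SEND
End state SEND is not accepting.

No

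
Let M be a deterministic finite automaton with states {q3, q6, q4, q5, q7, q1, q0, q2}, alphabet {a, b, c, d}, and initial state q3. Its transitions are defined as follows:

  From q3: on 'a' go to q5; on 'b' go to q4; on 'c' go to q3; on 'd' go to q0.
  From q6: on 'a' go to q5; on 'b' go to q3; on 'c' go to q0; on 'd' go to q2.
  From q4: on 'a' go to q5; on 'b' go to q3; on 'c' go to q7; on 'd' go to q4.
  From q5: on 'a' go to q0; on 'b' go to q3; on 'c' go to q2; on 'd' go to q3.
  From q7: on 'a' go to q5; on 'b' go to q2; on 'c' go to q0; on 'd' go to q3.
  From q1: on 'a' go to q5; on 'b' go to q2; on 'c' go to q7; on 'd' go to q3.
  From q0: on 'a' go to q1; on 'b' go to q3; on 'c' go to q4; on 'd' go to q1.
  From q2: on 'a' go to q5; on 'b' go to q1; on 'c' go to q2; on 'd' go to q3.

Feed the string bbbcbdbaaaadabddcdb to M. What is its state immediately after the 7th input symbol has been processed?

start at q3
read 'b': q3 → q4
read 'b': q4 → q3
read 'b': q3 → q4
read 'c': q4 → q7
read 'b': q7 → q2
read 'd': q2 → q3
read 'b': q3 → q4
After 7 symbols: q4.

q4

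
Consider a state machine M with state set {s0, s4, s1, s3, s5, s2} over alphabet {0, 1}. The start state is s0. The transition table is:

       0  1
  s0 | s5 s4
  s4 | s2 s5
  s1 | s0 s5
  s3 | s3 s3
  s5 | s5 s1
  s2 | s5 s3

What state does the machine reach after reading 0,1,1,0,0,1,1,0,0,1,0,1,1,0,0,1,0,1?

Trace: s0 -0-> s5 -1-> s1 -1-> s5 -0-> s5 -0-> s5 -1-> s1 -1-> s5 -0-> s5 -0-> s5 -1-> s1 -0-> s0 -1-> s4 -1-> s5 -0-> s5 -0-> s5 -1-> s1 -0-> s0 -1-> s4

s4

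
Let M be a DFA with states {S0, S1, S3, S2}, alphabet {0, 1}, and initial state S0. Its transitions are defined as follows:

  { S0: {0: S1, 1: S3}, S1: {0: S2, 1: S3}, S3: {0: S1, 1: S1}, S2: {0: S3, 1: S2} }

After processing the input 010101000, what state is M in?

Trace: S0 -0-> S1 -1-> S3 -0-> S1 -1-> S3 -0-> S1 -1-> S3 -0-> S1 -0-> S2 -0-> S3

S3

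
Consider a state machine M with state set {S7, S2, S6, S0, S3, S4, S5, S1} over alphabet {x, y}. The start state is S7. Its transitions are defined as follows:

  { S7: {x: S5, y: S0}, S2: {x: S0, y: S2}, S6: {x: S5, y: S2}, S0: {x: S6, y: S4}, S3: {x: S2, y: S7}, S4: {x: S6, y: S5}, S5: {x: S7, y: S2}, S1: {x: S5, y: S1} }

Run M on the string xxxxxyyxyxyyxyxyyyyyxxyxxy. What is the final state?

S2

S7 → S5 → S7 → S5 → S7 → S5 → S2 → S2 → S0 → S4 → S6 → S2 → S2 → S0 → S4 → S6 → S2 → S2 → S2 → S2 → S2 → S0 → S6 → S2 → S0 → S6 → S2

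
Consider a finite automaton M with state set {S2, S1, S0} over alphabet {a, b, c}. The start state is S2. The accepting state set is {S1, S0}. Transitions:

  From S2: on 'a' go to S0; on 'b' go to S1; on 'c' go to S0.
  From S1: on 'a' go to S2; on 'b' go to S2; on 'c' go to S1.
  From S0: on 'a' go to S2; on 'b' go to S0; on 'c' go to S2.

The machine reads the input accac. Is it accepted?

start at S2
read 'a': S2 → S0
read 'c': S0 → S2
read 'c': S2 → S0
read 'a': S0 → S2
read 'c': S2 → S0
End state S0 is accepting.

Yes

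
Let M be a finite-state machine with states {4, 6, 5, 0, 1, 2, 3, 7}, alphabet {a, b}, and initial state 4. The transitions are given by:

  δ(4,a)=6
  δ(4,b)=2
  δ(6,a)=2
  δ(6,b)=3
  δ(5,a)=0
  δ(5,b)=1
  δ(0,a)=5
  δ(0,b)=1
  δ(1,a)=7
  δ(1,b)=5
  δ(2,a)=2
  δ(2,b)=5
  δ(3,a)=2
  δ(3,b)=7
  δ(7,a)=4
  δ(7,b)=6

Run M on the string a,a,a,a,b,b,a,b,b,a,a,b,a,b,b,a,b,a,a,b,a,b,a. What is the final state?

0

Trace: 4 -a-> 6 -a-> 2 -a-> 2 -a-> 2 -b-> 5 -b-> 1 -a-> 7 -b-> 6 -b-> 3 -a-> 2 -a-> 2 -b-> 5 -a-> 0 -b-> 1 -b-> 5 -a-> 0 -b-> 1 -a-> 7 -a-> 4 -b-> 2 -a-> 2 -b-> 5 -a-> 0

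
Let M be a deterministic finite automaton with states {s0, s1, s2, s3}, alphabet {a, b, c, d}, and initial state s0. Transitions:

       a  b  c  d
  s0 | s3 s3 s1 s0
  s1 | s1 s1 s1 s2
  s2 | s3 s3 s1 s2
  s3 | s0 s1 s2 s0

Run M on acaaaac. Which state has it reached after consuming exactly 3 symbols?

start at s0
read 'a': s0 → s3
read 'c': s3 → s2
read 'a': s2 → s3
After 3 symbols: s3.

s3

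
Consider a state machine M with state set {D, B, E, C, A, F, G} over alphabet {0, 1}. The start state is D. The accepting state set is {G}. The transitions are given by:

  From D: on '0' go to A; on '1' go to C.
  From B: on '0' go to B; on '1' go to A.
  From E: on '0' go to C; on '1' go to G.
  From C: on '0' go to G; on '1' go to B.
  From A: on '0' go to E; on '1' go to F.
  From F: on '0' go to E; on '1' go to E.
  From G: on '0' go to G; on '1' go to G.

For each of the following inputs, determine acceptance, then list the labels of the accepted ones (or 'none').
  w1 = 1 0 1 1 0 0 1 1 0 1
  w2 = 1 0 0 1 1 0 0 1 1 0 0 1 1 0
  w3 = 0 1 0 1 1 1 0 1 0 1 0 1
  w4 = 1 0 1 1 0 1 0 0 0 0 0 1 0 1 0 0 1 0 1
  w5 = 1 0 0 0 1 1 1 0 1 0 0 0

w1:
  start at D
  read '1': D → C
  read '0': C → G
  read '1': G → G
  read '1': G → G
  read '0': G → G
  read '0': G → G
  read '1': G → G
  read '1': G → G
  read '0': G → G
  read '1': G → G
  end G, accepted
w2:
  start at D
  read '1': D → C
  read '0': C → G
  read '0': G → G
  read '1': G → G
  read '1': G → G
  read '0': G → G
  read '0': G → G
  read '1': G → G
  read '1': G → G
  read '0': G → G
  read '0': G → G
  read '1': G → G
  read '1': G → G
  read '0': G → G
  end G, accepted
w3:
  start at D
  read '0': D → A
  read '1': A → F
  read '0': F → E
  read '1': E → G
  read '1': G → G
  read '1': G → G
  read '0': G → G
  read '1': G → G
  read '0': G → G
  read '1': G → G
  read '0': G → G
  read '1': G → G
  end G, accepted
w4:
  start at D
  read '1': D → C
  read '0': C → G
  read '1': G → G
  read '1': G → G
  read '0': G → G
  read '1': G → G
  read '0': G → G
  read '0': G → G
  read '0': G → G
  read '0': G → G
  read '0': G → G
  read '1': G → G
  read '0': G → G
  read '1': G → G
  read '0': G → G
  read '0': G → G
  read '1': G → G
  read '0': G → G
  read '1': G → G
  end G, accepted
w5:
  start at D
  read '1': D → C
  read '0': C → G
  read '0': G → G
  read '0': G → G
  read '1': G → G
  read '1': G → G
  read '1': G → G
  read '0': G → G
  read '1': G → G
  read '0': G → G
  read '0': G → G
  read '0': G → G
  end G, accepted

w1, w2, w3, w4, w5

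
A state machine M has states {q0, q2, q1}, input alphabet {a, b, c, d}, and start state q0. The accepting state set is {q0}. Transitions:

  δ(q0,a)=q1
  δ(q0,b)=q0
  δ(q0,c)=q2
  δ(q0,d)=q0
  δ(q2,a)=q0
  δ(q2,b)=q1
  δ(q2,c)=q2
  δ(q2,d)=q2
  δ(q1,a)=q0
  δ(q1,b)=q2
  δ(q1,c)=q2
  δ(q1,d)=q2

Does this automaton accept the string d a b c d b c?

Trace: q0 -d-> q0 -a-> q1 -b-> q2 -c-> q2 -d-> q2 -b-> q1 -c-> q2
End state q2 is not accepting.

No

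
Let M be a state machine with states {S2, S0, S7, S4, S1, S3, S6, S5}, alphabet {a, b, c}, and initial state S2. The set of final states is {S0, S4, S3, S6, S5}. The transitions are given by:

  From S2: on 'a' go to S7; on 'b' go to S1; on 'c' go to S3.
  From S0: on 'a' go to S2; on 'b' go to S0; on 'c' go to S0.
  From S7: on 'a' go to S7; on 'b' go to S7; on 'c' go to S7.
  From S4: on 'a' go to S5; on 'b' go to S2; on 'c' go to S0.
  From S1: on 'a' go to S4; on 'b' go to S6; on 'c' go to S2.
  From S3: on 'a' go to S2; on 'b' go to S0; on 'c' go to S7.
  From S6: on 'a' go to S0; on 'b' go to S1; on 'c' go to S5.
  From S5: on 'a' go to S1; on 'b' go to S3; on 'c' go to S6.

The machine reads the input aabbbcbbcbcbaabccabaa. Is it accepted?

No

start at S2
read 'a': S2 → S7
read 'a': S7 → S7
read 'b': S7 → S7
read 'b': S7 → S7
read 'b': S7 → S7
read 'c': S7 → S7
read 'b': S7 → S7
read 'b': S7 → S7
read 'c': S7 → S7
read 'b': S7 → S7
read 'c': S7 → S7
read 'b': S7 → S7
read 'a': S7 → S7
read 'a': S7 → S7
read 'b': S7 → S7
read 'c': S7 → S7
read 'c': S7 → S7
read 'a': S7 → S7
read 'b': S7 → S7
read 'a': S7 → S7
read 'a': S7 → S7
End state S7 is not accepting.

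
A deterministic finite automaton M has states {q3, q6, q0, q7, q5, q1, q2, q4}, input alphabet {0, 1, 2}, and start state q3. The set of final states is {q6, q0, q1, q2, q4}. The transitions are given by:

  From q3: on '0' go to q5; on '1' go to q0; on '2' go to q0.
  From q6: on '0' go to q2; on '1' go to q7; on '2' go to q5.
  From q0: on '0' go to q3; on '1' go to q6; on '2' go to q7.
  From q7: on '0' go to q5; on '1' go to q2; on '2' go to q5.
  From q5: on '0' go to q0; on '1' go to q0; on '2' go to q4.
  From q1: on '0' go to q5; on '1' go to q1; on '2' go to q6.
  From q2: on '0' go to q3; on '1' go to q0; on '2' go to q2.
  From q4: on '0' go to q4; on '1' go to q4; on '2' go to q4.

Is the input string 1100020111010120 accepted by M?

Yes

q3 → q0 → q6 → q2 → q3 → q5 → q4 → q4 → q4 → q4 → q4 → q4 → q4 → q4 → q4 → q4 → q4
End state q4 is accepting.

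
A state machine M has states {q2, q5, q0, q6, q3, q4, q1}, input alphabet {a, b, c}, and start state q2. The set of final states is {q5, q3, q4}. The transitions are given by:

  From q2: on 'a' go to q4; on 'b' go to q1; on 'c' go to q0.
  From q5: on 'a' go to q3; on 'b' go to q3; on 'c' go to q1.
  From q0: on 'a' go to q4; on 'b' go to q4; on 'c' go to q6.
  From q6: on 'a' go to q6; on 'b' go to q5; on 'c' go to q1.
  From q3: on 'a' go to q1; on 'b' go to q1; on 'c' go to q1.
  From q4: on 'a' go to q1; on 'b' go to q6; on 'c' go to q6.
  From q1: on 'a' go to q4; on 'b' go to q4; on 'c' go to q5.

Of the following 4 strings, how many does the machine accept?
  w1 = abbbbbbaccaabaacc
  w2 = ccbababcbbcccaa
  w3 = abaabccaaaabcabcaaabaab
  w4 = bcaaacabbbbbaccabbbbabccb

w1: Trace: q2 -a-> q4 -b-> q6 -b-> q5 -b-> q3 -b-> q1 -b-> q4 -b-> q6 -a-> q6 -c-> q1 -c-> q5 -a-> q3 -a-> q1 -b-> q4 -a-> q1 -a-> q4 -c-> q6 -c-> q1  → end q1, rejected
w2: Trace: q2 -c-> q0 -c-> q6 -b-> q5 -a-> q3 -b-> q1 -a-> q4 -b-> q6 -c-> q1 -b-> q4 -b-> q6 -c-> q1 -c-> q5 -c-> q1 -a-> q4 -a-> q1  → end q1, rejected
w3: Trace: q2 -a-> q4 -b-> q6 -a-> q6 -a-> q6 -b-> q5 -c-> q1 -c-> q5 -a-> q3 -a-> q1 -a-> q4 -a-> q1 -b-> q4 -c-> q6 -a-> q6 -b-> q5 -c-> q1 -a-> q4 -a-> q1 -a-> q4 -b-> q6 -a-> q6 -a-> q6 -b-> q5  → end q5, accepted
w4: Trace: q2 -b-> q1 -c-> q5 -a-> q3 -a-> q1 -a-> q4 -c-> q6 -a-> q6 -b-> q5 -b-> q3 -b-> q1 -b-> q4 -b-> q6 -a-> q6 -c-> q1 -c-> q5 -a-> q3 -b-> q1 -b-> q4 -b-> q6 -b-> q5 -a-> q3 -b-> q1 -c-> q5 -c-> q1 -b-> q4  → end q4, accepted

2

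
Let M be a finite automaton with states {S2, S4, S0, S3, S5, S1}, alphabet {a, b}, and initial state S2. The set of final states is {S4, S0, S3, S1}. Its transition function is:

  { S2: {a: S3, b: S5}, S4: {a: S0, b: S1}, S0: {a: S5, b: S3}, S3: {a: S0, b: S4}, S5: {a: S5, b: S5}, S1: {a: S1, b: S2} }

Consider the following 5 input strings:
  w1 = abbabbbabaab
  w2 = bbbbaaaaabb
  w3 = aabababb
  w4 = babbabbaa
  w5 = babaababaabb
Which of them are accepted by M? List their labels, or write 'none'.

w3

w1: Trace: S2 -a-> S3 -b-> S4 -b-> S1 -a-> S1 -b-> S2 -b-> S5 -b-> S5 -a-> S5 -b-> S5 -a-> S5 -a-> S5 -b-> S5  → end S5, rejected
w2: Trace: S2 -b-> S5 -b-> S5 -b-> S5 -b-> S5 -a-> S5 -a-> S5 -a-> S5 -a-> S5 -a-> S5 -b-> S5 -b-> S5  → end S5, rejected
w3: Trace: S2 -a-> S3 -a-> S0 -b-> S3 -a-> S0 -b-> S3 -a-> S0 -b-> S3 -b-> S4  → end S4, accepted
w4: Trace: S2 -b-> S5 -a-> S5 -b-> S5 -b-> S5 -a-> S5 -b-> S5 -b-> S5 -a-> S5 -a-> S5  → end S5, rejected
w5: Trace: S2 -b-> S5 -a-> S5 -b-> S5 -a-> S5 -a-> S5 -b-> S5 -a-> S5 -b-> S5 -a-> S5 -a-> S5 -b-> S5 -b-> S5  → end S5, rejected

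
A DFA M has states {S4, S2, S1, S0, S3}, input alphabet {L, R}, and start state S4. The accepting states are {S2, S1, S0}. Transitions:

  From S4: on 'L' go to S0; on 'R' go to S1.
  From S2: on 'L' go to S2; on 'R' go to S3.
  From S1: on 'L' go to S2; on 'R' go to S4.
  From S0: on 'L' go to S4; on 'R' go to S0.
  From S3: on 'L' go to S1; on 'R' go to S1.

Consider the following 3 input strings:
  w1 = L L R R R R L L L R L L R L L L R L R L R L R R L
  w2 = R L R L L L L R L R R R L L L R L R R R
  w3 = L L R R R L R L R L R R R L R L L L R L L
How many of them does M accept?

w1: S4 → S0 → S4 → S1 → S4 → S1 → S4 → S0 → S4 → S0 → S0 → S4 → S0 → S0 → S4 → S0 → S4 → S1 → S2 → S3 → S1 → S4 → S0 → S0 → S0 → S4  → end S4, rejected
w2: S4 → S1 → S2 → S3 → S1 → S2 → S2 → S2 → S3 → S1 → S4 → S1 → S4 → S0 → S4 → S0 → S0 → S4 → S1 → S4 → S1  → end S1, accepted
w3: S4 → S0 → S4 → S1 → S4 → S1 → S2 → S3 → S1 → S4 → S0 → S0 → S0 → S0 → S4 → S1 → S2 → S2 → S2 → S3 → S1 → S2  → end S2, accepted

2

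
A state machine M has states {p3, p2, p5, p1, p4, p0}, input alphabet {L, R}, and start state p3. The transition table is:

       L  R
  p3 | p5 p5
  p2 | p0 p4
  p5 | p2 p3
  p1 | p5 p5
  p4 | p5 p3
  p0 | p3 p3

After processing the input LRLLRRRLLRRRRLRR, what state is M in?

Trace: p3 -L-> p5 -R-> p3 -L-> p5 -L-> p2 -R-> p4 -R-> p3 -R-> p5 -L-> p2 -L-> p0 -R-> p3 -R-> p5 -R-> p3 -R-> p5 -L-> p2 -R-> p4 -R-> p3

p3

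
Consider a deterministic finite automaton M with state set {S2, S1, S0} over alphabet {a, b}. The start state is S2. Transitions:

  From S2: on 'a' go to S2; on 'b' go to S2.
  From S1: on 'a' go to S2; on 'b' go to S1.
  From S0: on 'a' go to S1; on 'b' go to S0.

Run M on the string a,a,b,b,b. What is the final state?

S2

S2 → S2 → S2 → S2 → S2 → S2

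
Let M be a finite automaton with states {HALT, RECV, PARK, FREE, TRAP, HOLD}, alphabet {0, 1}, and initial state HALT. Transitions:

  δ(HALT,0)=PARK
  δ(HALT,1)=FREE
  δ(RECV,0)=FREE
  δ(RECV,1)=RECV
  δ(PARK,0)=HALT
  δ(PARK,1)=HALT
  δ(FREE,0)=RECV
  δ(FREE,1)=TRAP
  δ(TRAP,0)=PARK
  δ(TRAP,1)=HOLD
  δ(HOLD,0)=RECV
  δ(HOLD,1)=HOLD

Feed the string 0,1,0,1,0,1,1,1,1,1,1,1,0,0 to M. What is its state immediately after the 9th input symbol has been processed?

start at HALT
read '0': HALT → PARK
read '1': PARK → HALT
read '0': HALT → PARK
read '1': PARK → HALT
read '0': HALT → PARK
read '1': PARK → HALT
read '1': HALT → FREE
read '1': FREE → TRAP
read '1': TRAP → HOLD
After 9 symbols: HOLD.

HOLD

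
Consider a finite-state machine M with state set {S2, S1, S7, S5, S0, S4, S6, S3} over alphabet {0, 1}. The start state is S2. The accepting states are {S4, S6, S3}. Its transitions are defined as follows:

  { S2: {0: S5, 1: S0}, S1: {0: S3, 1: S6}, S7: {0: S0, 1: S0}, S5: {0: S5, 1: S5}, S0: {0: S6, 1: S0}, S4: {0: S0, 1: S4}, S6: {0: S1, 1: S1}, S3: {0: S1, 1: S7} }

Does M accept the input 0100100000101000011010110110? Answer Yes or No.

No

start at S2
read '0': S2 → S5
read '1': S5 → S5
read '0': S5 → S5
read '0': S5 → S5
read '1': S5 → S5
read '0': S5 → S5
read '0': S5 → S5
read '0': S5 → S5
read '0': S5 → S5
read '0': S5 → S5
read '1': S5 → S5
read '0': S5 → S5
read '1': S5 → S5
read '0': S5 → S5
read '0': S5 → S5
read '0': S5 → S5
read '0': S5 → S5
read '1': S5 → S5
read '1': S5 → S5
read '0': S5 → S5
read '1': S5 → S5
read '0': S5 → S5
read '1': S5 → S5
read '1': S5 → S5
read '0': S5 → S5
read '1': S5 → S5
read '1': S5 → S5
read '0': S5 → S5
End state S5 is not accepting.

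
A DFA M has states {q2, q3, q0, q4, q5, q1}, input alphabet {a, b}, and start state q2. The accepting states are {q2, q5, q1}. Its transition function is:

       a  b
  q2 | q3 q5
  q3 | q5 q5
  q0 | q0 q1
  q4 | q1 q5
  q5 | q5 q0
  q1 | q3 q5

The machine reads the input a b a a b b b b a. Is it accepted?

q2 → q3 → q5 → q5 → q5 → q0 → q1 → q5 → q0 → q0
End state q0 is not accepting.

No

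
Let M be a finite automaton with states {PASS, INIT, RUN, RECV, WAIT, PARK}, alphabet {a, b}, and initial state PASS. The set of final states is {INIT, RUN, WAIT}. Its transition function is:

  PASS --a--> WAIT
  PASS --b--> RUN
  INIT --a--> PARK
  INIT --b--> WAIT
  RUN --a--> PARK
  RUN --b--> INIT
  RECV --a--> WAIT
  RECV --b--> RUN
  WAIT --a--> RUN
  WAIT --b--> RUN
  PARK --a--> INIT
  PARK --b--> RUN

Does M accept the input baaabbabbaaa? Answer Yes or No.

No

start at PASS
read 'b': PASS → RUN
read 'a': RUN → PARK
read 'a': PARK → INIT
read 'a': INIT → PARK
read 'b': PARK → RUN
read 'b': RUN → INIT
read 'a': INIT → PARK
read 'b': PARK → RUN
read 'b': RUN → INIT
read 'a': INIT → PARK
read 'a': PARK → INIT
read 'a': INIT → PARK
End state PARK is not accepting.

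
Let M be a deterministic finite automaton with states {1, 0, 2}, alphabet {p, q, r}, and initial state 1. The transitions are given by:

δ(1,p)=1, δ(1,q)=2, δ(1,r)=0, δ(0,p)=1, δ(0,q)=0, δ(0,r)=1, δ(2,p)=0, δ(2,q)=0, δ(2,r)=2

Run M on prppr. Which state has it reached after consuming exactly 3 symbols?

1

1 → 1 → 0 → 1
After 3 symbols: 1.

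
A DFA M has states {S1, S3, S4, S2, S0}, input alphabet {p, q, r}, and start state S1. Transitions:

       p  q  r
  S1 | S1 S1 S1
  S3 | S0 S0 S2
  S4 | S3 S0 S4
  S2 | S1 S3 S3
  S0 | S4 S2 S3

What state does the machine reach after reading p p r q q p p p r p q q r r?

S1

Trace: S1 -p-> S1 -p-> S1 -r-> S1 -q-> S1 -q-> S1 -p-> S1 -p-> S1 -p-> S1 -r-> S1 -p-> S1 -q-> S1 -q-> S1 -r-> S1 -r-> S1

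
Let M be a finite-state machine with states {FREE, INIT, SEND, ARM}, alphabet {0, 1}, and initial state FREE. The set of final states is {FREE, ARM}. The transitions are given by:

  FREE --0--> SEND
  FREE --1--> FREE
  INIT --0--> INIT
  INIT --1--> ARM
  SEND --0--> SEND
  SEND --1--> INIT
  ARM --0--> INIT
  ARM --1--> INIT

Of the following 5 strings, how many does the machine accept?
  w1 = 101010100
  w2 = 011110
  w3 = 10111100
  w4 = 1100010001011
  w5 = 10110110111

1

w1:
  start at FREE
  read '1': FREE → FREE
  read '0': FREE → SEND
  read '1': SEND → INIT
  read '0': INIT → INIT
  read '1': INIT → ARM
  read '0': ARM → INIT
  read '1': INIT → ARM
  read '0': ARM → INIT
  read '0': INIT → INIT
  end INIT, rejected
w2:
  start at FREE
  read '0': FREE → SEND
  read '1': SEND → INIT
  read '1': INIT → ARM
  read '1': ARM → INIT
  read '1': INIT → ARM
  read '0': ARM → INIT
  end INIT, rejected
w3:
  start at FREE
  read '1': FREE → FREE
  read '0': FREE → SEND
  read '1': SEND → INIT
  read '1': INIT → ARM
  read '1': ARM → INIT
  read '1': INIT → ARM
  read '0': ARM → INIT
  read '0': INIT → INIT
  end INIT, rejected
w4:
  start at FREE
  read '1': FREE → FREE
  read '1': FREE → FREE
  read '0': FREE → SEND
  read '0': SEND → SEND
  read '0': SEND → SEND
  read '1': SEND → INIT
  read '0': INIT → INIT
  read '0': INIT → INIT
  read '0': INIT → INIT
  read '1': INIT → ARM
  read '0': ARM → INIT
  read '1': INIT → ARM
  read '1': ARM → INIT
  end INIT, rejected
w5:
  start at FREE
  read '1': FREE → FREE
  read '0': FREE → SEND
  read '1': SEND → INIT
  read '1': INIT → ARM
  read '0': ARM → INIT
  read '1': INIT → ARM
  read '1': ARM → INIT
  read '0': INIT → INIT
  read '1': INIT → ARM
  read '1': ARM → INIT
  read '1': INIT → ARM
  end ARM, accepted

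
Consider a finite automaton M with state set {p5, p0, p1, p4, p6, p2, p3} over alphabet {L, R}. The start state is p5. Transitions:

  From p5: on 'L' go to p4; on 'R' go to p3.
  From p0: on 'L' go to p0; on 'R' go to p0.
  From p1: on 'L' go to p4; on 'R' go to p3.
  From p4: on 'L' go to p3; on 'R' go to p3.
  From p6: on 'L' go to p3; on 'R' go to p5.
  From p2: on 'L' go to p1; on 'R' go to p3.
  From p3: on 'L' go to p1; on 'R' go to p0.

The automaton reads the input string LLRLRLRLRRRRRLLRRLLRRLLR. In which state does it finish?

start at p5
read 'L': p5 → p4
read 'L': p4 → p3
read 'R': p3 → p0
read 'L': p0 → p0
read 'R': p0 → p0
read 'L': p0 → p0
read 'R': p0 → p0
read 'L': p0 → p0
read 'R': p0 → p0
read 'R': p0 → p0
read 'R': p0 → p0
read 'R': p0 → p0
read 'R': p0 → p0
read 'L': p0 → p0
read 'L': p0 → p0
read 'R': p0 → p0
read 'R': p0 → p0
read 'L': p0 → p0
read 'L': p0 → p0
read 'R': p0 → p0
read 'R': p0 → p0
read 'L': p0 → p0
read 'L': p0 → p0
read 'R': p0 → p0

p0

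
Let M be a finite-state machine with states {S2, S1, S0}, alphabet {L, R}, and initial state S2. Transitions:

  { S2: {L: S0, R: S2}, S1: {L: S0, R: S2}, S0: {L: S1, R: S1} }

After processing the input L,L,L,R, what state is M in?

S1

Trace: S2 -L-> S0 -L-> S1 -L-> S0 -R-> S1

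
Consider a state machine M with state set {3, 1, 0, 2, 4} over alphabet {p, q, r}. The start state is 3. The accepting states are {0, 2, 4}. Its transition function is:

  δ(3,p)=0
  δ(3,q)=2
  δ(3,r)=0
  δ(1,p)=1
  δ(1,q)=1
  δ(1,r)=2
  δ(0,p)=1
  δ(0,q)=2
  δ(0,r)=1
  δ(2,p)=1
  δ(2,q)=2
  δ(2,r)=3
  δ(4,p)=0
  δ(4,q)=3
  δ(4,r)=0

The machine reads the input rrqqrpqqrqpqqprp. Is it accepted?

No

start at 3
read 'r': 3 → 0
read 'r': 0 → 1
read 'q': 1 → 1
read 'q': 1 → 1
read 'r': 1 → 2
read 'p': 2 → 1
read 'q': 1 → 1
read 'q': 1 → 1
read 'r': 1 → 2
read 'q': 2 → 2
read 'p': 2 → 1
read 'q': 1 → 1
read 'q': 1 → 1
read 'p': 1 → 1
read 'r': 1 → 2
read 'p': 2 → 1
End state 1 is not accepting.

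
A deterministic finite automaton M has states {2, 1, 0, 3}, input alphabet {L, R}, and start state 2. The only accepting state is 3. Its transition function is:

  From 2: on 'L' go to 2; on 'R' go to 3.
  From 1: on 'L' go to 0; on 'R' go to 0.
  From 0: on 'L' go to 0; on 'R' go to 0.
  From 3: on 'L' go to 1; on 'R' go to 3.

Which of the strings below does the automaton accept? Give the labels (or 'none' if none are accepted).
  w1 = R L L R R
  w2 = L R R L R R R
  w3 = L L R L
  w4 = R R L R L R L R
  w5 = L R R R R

w1: Trace: 2 -R-> 3 -L-> 1 -L-> 0 -R-> 0 -R-> 0  → end 0, rejected
w2: Trace: 2 -L-> 2 -R-> 3 -R-> 3 -L-> 1 -R-> 0 -R-> 0 -R-> 0  → end 0, rejected
w3: Trace: 2 -L-> 2 -L-> 2 -R-> 3 -L-> 1  → end 1, rejected
w4: Trace: 2 -R-> 3 -R-> 3 -L-> 1 -R-> 0 -L-> 0 -R-> 0 -L-> 0 -R-> 0  → end 0, rejected
w5: Trace: 2 -L-> 2 -R-> 3 -R-> 3 -R-> 3 -R-> 3  → end 3, accepted

w5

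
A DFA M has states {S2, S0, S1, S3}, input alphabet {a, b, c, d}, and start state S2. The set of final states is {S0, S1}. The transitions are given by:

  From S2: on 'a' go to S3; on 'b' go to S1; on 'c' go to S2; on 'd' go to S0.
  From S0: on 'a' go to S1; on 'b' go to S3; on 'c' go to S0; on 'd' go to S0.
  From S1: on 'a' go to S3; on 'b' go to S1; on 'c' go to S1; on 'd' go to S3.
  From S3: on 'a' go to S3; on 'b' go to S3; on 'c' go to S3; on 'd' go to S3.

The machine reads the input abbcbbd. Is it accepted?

No

Trace: S2 -a-> S3 -b-> S3 -b-> S3 -c-> S3 -b-> S3 -b-> S3 -d-> S3
End state S3 is not accepting.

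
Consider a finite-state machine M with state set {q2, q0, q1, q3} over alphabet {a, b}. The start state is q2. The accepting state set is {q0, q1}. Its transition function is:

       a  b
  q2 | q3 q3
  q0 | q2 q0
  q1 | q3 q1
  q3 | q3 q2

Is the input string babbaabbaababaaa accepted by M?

No

q2 → q3 → q3 → q2 → q3 → q3 → q3 → q2 → q3 → q3 → q3 → q2 → q3 → q2 → q3 → q3 → q3
End state q3 is not accepting.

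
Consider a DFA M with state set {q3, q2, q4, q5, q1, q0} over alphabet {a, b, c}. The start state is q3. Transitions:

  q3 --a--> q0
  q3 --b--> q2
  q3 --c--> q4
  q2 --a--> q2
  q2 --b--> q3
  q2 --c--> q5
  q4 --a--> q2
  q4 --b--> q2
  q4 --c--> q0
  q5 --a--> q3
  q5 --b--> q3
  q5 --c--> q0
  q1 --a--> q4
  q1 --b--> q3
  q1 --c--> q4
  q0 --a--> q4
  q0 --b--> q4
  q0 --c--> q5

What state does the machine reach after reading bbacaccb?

Trace: q3 -b-> q2 -b-> q3 -a-> q0 -c-> q5 -a-> q3 -c-> q4 -c-> q0 -b-> q4

q4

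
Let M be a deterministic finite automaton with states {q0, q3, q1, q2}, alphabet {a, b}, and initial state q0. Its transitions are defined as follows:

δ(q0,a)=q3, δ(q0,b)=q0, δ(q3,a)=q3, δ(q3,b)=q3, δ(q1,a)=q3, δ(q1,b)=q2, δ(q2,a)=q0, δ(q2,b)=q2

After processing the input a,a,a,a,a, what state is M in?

q0 → q3 → q3 → q3 → q3 → q3

q3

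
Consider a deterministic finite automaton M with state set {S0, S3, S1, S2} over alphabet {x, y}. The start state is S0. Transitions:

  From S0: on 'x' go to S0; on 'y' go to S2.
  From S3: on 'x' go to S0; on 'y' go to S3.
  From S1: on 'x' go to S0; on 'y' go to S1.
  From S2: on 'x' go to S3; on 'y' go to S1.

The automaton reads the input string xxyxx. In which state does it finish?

S0

start at S0
read 'x': S0 → S0
read 'x': S0 → S0
read 'y': S0 → S2
read 'x': S2 → S3
read 'x': S3 → S0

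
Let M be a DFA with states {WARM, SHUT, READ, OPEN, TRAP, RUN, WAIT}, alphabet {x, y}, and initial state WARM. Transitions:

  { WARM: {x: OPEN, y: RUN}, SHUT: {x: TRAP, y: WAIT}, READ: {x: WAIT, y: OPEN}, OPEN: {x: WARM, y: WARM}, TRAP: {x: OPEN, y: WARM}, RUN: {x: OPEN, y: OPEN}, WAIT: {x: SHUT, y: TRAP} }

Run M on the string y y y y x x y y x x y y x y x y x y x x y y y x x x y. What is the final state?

start at WARM
read 'y': WARM → RUN
read 'y': RUN → OPEN
read 'y': OPEN → WARM
read 'y': WARM → RUN
read 'x': RUN → OPEN
read 'x': OPEN → WARM
read 'y': WARM → RUN
read 'y': RUN → OPEN
read 'x': OPEN → WARM
read 'x': WARM → OPEN
read 'y': OPEN → WARM
read 'y': WARM → RUN
read 'x': RUN → OPEN
read 'y': OPEN → WARM
read 'x': WARM → OPEN
read 'y': OPEN → WARM
read 'x': WARM → OPEN
read 'y': OPEN → WARM
read 'x': WARM → OPEN
read 'x': OPEN → WARM
read 'y': WARM → RUN
read 'y': RUN → OPEN
read 'y': OPEN → WARM
read 'x': WARM → OPEN
read 'x': OPEN → WARM
read 'x': WARM → OPEN
read 'y': OPEN → WARM

WARM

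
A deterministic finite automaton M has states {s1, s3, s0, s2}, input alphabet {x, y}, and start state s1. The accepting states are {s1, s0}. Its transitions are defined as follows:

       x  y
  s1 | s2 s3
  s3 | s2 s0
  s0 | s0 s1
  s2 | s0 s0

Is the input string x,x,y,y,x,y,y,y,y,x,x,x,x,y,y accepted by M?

s1 → s2 → s0 → s1 → s3 → s2 → s0 → s1 → s3 → s0 → s0 → s0 → s0 → s0 → s1 → s3
End state s3 is not accepting.

No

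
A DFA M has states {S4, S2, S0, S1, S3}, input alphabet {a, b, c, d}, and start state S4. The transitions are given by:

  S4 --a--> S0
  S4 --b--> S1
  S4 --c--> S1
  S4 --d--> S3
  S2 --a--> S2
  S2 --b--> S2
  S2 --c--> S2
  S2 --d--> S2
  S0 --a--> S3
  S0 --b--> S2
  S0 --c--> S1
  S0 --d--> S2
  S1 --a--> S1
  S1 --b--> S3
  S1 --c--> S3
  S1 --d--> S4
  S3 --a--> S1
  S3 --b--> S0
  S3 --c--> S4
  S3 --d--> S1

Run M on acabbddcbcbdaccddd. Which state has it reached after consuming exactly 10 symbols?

Trace: S4 -a-> S0 -c-> S1 -a-> S1 -b-> S3 -b-> S0 -d-> S2 -d-> S2 -c-> S2 -b-> S2 -c-> S2
After 10 symbols: S2.

S2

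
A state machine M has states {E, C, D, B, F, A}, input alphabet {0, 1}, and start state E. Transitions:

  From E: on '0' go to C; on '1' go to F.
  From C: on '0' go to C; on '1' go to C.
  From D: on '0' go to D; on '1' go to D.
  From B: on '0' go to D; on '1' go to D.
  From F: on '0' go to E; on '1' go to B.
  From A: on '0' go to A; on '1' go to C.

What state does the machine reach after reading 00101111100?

Trace: E -0-> C -0-> C -1-> C -0-> C -1-> C -1-> C -1-> C -1-> C -1-> C -0-> C -0-> C

C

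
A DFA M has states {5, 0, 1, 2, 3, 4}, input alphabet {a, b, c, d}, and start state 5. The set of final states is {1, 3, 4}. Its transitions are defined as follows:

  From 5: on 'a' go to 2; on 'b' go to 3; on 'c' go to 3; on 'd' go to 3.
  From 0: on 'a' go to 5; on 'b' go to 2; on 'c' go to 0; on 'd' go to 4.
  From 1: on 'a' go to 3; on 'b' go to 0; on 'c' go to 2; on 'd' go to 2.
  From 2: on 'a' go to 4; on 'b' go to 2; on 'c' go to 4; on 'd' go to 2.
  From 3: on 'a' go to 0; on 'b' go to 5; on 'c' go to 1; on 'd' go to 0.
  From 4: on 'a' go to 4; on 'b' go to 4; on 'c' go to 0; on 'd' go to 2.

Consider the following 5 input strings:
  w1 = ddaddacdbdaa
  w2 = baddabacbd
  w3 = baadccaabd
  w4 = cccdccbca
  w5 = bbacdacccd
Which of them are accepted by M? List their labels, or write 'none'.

w1: 5 → 3 → 0 → 5 → 3 → 0 → 5 → 3 → 0 → 2 → 2 → 4 → 4  → end 4, accepted
w2: 5 → 3 → 0 → 4 → 2 → 4 → 4 → 4 → 0 → 2 → 2  → end 2, rejected
w3: 5 → 3 → 0 → 5 → 3 → 1 → 2 → 4 → 4 → 4 → 2  → end 2, rejected
w4: 5 → 3 → 1 → 2 → 2 → 4 → 0 → 2 → 4 → 4  → end 4, accepted
w5: 5 → 3 → 5 → 2 → 4 → 2 → 4 → 0 → 0 → 0 → 4  → end 4, accepted

w1, w4, w5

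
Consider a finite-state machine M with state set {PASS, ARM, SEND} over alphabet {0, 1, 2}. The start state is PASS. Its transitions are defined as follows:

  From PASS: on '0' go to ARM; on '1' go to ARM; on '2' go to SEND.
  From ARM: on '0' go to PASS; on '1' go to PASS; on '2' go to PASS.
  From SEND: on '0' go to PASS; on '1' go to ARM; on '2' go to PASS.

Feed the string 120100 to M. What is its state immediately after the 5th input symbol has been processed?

PASS → ARM → PASS → ARM → PASS → ARM
After 5 symbols: ARM.

ARM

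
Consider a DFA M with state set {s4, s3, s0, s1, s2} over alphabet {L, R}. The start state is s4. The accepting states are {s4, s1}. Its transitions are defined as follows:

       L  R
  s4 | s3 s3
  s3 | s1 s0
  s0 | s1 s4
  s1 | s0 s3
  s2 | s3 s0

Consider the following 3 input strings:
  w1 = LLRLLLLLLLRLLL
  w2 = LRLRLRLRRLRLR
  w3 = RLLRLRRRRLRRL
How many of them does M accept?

w1: Trace: s4 -L-> s3 -L-> s1 -R-> s3 -L-> s1 -L-> s0 -L-> s1 -L-> s0 -L-> s1 -L-> s0 -L-> s1 -R-> s3 -L-> s1 -L-> s0 -L-> s1  → end s1, accepted
w2: Trace: s4 -L-> s3 -R-> s0 -L-> s1 -R-> s3 -L-> s1 -R-> s3 -L-> s1 -R-> s3 -R-> s0 -L-> s1 -R-> s3 -L-> s1 -R-> s3  → end s3, rejected
w3: Trace: s4 -R-> s3 -L-> s1 -L-> s0 -R-> s4 -L-> s3 -R-> s0 -R-> s4 -R-> s3 -R-> s0 -L-> s1 -R-> s3 -R-> s0 -L-> s1  → end s1, accepted

2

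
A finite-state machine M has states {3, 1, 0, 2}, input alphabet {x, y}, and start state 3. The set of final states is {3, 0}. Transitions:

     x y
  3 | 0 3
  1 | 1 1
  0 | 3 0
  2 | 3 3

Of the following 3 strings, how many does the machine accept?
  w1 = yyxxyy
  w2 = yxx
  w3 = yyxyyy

w1: 3 → 3 → 3 → 0 → 3 → 3 → 3  → end 3, accepted
w2: 3 → 3 → 0 → 3  → end 3, accepted
w3: 3 → 3 → 3 → 0 → 0 → 0 → 0  → end 0, accepted

3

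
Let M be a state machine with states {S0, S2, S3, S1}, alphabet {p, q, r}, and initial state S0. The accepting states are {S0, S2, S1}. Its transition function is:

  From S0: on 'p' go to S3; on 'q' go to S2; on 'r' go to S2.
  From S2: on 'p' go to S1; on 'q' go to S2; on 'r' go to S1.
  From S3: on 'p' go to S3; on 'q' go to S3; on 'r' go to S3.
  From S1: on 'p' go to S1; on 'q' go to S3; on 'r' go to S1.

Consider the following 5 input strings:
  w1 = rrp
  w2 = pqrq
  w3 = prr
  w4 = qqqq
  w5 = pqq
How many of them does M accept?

w1:
  start at S0
  read 'r': S0 → S2
  read 'r': S2 → S1
  read 'p': S1 → S1
  end S1, accepted
w2:
  start at S0
  read 'p': S0 → S3
  read 'q': S3 → S3
  read 'r': S3 → S3
  read 'q': S3 → S3
  end S3, rejected
w3:
  start at S0
  read 'p': S0 → S3
  read 'r': S3 → S3
  read 'r': S3 → S3
  end S3, rejected
w4:
  start at S0
  read 'q': S0 → S2
  read 'q': S2 → S2
  read 'q': S2 → S2
  read 'q': S2 → S2
  end S2, accepted
w5:
  start at S0
  read 'p': S0 → S3
  read 'q': S3 → S3
  read 'q': S3 → S3
  end S3, rejected

2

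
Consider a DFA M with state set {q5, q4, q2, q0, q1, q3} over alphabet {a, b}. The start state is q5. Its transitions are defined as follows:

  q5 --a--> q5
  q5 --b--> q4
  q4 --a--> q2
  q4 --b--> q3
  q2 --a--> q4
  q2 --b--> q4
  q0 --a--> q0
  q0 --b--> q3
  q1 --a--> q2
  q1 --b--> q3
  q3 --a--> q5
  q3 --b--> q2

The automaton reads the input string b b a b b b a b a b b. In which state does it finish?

q5 → q4 → q3 → q5 → q4 → q3 → q2 → q4 → q3 → q5 → q4 → q3

q3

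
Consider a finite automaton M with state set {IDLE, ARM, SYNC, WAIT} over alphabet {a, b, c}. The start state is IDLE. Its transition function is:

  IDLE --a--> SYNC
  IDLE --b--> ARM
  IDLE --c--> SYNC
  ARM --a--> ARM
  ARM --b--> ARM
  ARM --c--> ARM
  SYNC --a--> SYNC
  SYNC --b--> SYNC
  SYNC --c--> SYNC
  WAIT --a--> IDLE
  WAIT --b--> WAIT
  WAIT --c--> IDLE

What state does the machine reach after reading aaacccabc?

SYNC

IDLE → SYNC → SYNC → SYNC → SYNC → SYNC → SYNC → SYNC → SYNC → SYNC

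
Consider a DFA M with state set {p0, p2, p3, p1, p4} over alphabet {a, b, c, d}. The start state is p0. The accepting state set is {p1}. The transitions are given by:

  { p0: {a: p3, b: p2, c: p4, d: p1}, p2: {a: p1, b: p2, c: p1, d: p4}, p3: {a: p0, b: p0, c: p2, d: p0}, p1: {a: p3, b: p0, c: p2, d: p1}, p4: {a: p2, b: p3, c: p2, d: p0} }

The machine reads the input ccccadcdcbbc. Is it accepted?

start at p0
read 'c': p0 → p4
read 'c': p4 → p2
read 'c': p2 → p1
read 'c': p1 → p2
read 'a': p2 → p1
read 'd': p1 → p1
read 'c': p1 → p2
read 'd': p2 → p4
read 'c': p4 → p2
read 'b': p2 → p2
read 'b': p2 → p2
read 'c': p2 → p1
End state p1 is accepting.

Yes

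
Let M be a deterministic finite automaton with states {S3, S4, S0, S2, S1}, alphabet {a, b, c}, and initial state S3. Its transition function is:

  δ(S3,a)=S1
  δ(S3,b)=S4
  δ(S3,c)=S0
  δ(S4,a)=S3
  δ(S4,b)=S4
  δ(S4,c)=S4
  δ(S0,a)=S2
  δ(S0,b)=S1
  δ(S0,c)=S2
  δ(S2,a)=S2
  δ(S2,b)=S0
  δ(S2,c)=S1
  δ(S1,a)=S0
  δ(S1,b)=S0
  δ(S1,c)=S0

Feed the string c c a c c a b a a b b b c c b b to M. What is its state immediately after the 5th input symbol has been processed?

S3 → S0 → S2 → S2 → S1 → S0
After 5 symbols: S0.

S0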